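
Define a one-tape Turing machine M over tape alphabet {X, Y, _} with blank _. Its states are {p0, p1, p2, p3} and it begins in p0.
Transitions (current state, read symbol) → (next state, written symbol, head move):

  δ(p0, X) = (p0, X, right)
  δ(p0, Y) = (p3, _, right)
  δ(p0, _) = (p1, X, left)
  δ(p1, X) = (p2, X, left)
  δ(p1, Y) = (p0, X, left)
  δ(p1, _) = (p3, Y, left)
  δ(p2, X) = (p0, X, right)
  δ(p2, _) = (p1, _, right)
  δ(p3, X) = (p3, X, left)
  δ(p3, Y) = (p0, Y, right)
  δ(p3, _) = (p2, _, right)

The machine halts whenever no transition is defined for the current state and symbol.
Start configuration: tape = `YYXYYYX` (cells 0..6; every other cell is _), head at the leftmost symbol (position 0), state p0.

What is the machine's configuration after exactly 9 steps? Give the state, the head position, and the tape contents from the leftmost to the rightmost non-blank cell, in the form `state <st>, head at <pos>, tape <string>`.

p0 | [Y]YXYYYX_   read Y → write _, move right, go to p3
p3 | _[Y]XYYYX_   read Y → write Y, move right, go to p0
p0 | _Y[X]YYYX_   read X → write X, move right, go to p0
p0 | _YX[Y]YYX_   read Y → write _, move right, go to p3
p3 | _YX_[Y]YX_   read Y → write Y, move right, go to p0
p0 | _YX_Y[Y]X_   read Y → write _, move right, go to p3
p3 | _YX_Y_[X]_   read X → write X, move left, go to p3
p3 | _YX_Y[_]X_   read _ → write _, move right, go to p2
p2 | _YX_Y_[X]_   read X → write X, move right, go to p0
p0 | _YX_Y_X[_]
After 9 steps: state p0, head at 7, tape YX_Y_X.

state p0, head at 7, tape YX_Y_X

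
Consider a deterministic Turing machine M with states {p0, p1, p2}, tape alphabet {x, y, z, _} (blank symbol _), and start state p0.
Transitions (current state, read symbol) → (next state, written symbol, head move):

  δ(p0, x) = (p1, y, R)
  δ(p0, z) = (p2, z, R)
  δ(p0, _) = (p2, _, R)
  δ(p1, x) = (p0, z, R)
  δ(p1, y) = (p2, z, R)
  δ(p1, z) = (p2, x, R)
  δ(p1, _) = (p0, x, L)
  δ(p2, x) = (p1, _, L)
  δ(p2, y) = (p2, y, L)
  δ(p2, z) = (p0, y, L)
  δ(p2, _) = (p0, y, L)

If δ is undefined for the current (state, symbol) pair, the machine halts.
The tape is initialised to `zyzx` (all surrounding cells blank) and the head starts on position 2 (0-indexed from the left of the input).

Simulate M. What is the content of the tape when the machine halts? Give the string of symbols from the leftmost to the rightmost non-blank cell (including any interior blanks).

zyyyy

p0 | zy[z]x_   read z → write z, move R, go to p2
p2 | zyz[x]_   read x → write _, move L, go to p1
p1 | zy[z]__   read z → write x, move R, go to p2
p2 | zyx[_]_   read _ → write y, move L, go to p0
p0 | zy[x]y_   read x → write y, move R, go to p1
p1 | zyy[y]_   read y → write z, move R, go to p2
p2 | zyyz[_]   read _ → write y, move L, go to p0
p0 | zyy[z]y   read z → write z, move R, go to p2
p2 | zyyz[y]   read y → write y, move L, go to p2
p2 | zyy[z]y   read z → write y, move L, go to p0
p0 | zy[y]yy
The non-blank tape span at halt is zyyyy.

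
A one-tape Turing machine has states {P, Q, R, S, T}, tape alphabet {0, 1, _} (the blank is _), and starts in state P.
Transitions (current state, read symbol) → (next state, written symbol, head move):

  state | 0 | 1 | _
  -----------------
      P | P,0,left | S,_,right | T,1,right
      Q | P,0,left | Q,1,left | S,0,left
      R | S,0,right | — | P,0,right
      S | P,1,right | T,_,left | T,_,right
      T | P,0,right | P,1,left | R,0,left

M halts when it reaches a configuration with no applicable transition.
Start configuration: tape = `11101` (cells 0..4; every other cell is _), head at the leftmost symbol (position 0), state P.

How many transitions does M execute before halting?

state=P head=0 tape=__[1]1101   (P,1)→(S,_,right)
state=S head=1 tape=___[1]101   (S,1)→(T,_,left)
state=T head=0 tape=__[_]_101   (T,_)→(R,0,left)
state=R head=-1 tape=_[_]0_101   (R,_)→(P,0,right)
state=P head=0 tape=_0[0]_101   (P,0)→(P,0,left)
state=P head=-1 tape=_[0]0_101   (P,0)→(P,0,left)
state=P head=-2 tape=[_]00_101   (P,_)→(T,1,right)
state=T head=-1 tape=1[0]0_101   (T,0)→(P,0,right)
state=P head=0 tape=10[0]_101   (P,0)→(P,0,left)
state=P head=-1 tape=1[0]0_101   (P,0)→(P,0,left)
state=P head=-2 tape=[1]00_101   (P,1)→(S,_,right)
state=S head=-1 tape=_[0]0_101   (S,0)→(P,1,right)
state=P head=0 tape=_1[0]_101   (P,0)→(P,0,left)
state=P head=-1 tape=_[1]0_101   (P,1)→(S,_,right)
state=S head=0 tape=__[0]_101   (S,0)→(P,1,right)
state=P head=1 tape=__1[_]101   (P,_)→(T,1,right)
state=T head=2 tape=__11[1]01   (T,1)→(P,1,left)
state=P head=1 tape=__1[1]101   (P,1)→(S,_,right)
state=S head=2 tape=__1_[1]01   (S,1)→(T,_,left)
state=T head=1 tape=__1[_]_01   (T,_)→(R,0,left)
state=R head=0 tape=__[1]0_01
M halts after 20 transitions.

20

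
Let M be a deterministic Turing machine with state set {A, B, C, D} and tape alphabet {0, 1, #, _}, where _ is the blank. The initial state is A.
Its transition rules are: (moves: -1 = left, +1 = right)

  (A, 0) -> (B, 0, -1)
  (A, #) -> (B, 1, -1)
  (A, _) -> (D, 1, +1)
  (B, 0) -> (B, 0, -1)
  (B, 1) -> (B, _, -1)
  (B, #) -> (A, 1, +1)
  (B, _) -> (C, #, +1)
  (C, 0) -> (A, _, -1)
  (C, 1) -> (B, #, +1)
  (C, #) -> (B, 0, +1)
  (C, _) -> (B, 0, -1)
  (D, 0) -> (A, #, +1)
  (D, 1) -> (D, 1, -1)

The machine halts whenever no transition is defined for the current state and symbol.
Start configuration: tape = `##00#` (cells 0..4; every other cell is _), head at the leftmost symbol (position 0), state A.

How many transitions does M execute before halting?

17

state=A head=0 tape=_[#]#00#   (A,#)→(B,1,-1)
state=B head=-1 tape=[_]1#00#   (B,_)→(C,#,+1)
state=C head=0 tape=#[1]#00#   (C,1)→(B,#,+1)
state=B head=1 tape=##[#]00#   (B,#)→(A,1,+1)
state=A head=2 tape=##1[0]0#   (A,0)→(B,0,-1)
state=B head=1 tape=##[1]00#   (B,1)→(B,_,-1)
state=B head=0 tape=#[#]_00#   (B,#)→(A,1,+1)
state=A head=1 tape=#1[_]00#   (A,_)→(D,1,+1)
state=D head=2 tape=#11[0]0#   (D,0)→(A,#,+1)
state=A head=3 tape=#11#[0]#   (A,0)→(B,0,-1)
state=B head=2 tape=#11[#]0#   (B,#)→(A,1,+1)
state=A head=3 tape=#111[0]#   (A,0)→(B,0,-1)
state=B head=2 tape=#11[1]0#   (B,1)→(B,_,-1)
state=B head=1 tape=#1[1]_0#   (B,1)→(B,_,-1)
state=B head=0 tape=#[1]__0#   (B,1)→(B,_,-1)
state=B head=-1 tape=[#]___0#   (B,#)→(A,1,+1)
state=A head=0 tape=1[_]__0#   (A,_)→(D,1,+1)
state=D head=1 tape=11[_]_0#
M halts after 17 transitions.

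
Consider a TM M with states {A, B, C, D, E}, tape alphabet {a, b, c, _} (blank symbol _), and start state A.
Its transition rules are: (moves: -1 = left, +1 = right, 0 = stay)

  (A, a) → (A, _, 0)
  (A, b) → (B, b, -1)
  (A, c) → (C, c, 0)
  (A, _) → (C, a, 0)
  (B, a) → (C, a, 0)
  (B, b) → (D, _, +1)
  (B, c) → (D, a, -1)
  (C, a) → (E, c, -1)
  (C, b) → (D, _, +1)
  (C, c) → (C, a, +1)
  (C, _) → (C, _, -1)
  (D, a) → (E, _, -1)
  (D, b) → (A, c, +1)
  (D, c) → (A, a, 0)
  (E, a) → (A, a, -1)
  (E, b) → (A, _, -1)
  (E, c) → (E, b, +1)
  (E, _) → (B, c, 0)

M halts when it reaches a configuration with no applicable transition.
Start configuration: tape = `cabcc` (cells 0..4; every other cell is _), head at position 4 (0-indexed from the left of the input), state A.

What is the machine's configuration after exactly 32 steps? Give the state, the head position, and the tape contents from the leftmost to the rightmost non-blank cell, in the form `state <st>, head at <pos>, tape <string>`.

state D, head at 7, tape cabbbbbba

state=A head=4 tape=cabc[c]____   (A,c)→(C,c,0)
state=C head=4 tape=cabc[c]____   (C,c)→(C,a,+1)
state=C head=5 tape=cabca[_]___   (C,_)→(C,_,-1)
state=C head=4 tape=cabc[a]____   (C,a)→(E,c,-1)
state=E head=3 tape=cab[c]c____   (E,c)→(E,b,+1)
state=E head=4 tape=cabb[c]____   (E,c)→(E,b,+1)
state=E head=5 tape=cabbb[_]___   (E,_)→(B,c,0)
state=B head=5 tape=cabbb[c]___   (B,c)→(D,a,-1)
state=D head=4 tape=cabb[b]a___   (D,b)→(A,c,+1)
state=A head=5 tape=cabbc[a]___   (A,a)→(A,_,0)
state=A head=5 tape=cabbc[_]___   (A,_)→(C,a,0)
state=C head=5 tape=cabbc[a]___   (C,a)→(E,c,-1)
state=E head=4 tape=cabb[c]c___   (E,c)→(E,b,+1)
state=E head=5 tape=cabbb[c]___   (E,c)→(E,b,+1)
state=E head=6 tape=cabbbb[_]__   (E,_)→(B,c,0)
state=B head=6 tape=cabbbb[c]__   (B,c)→(D,a,-1)
state=D head=5 tape=cabbb[b]a__   (D,b)→(A,c,+1)
state=A head=6 tape=cabbbc[a]__   (A,a)→(A,_,0)
state=A head=6 tape=cabbbc[_]__   (A,_)→(C,a,0)
state=C head=6 tape=cabbbc[a]__   (C,a)→(E,c,-1)
state=E head=5 tape=cabbb[c]c__   (E,c)→(E,b,+1)
state=E head=6 tape=cabbbb[c]__   (E,c)→(E,b,+1)
state=E head=7 tape=cabbbbb[_]_   (E,_)→(B,c,0)
state=B head=7 tape=cabbbbb[c]_   (B,c)→(D,a,-1)
state=D head=6 tape=cabbbb[b]a_   (D,b)→(A,c,+1)
state=A head=7 tape=cabbbbc[a]_   (A,a)→(A,_,0)
state=A head=7 tape=cabbbbc[_]_   (A,_)→(C,a,0)
state=C head=7 tape=cabbbbc[a]_   (C,a)→(E,c,-1)
state=E head=6 tape=cabbbb[c]c_   (E,c)→(E,b,+1)
state=E head=7 tape=cabbbbb[c]_   (E,c)→(E,b,+1)
state=E head=8 tape=cabbbbbb[_]   (E,_)→(B,c,0)
state=B head=8 tape=cabbbbbb[c]   (B,c)→(D,a,-1)
state=D head=7 tape=cabbbbb[b]a
After 32 steps: state D, head at 7, tape cabbbbbba.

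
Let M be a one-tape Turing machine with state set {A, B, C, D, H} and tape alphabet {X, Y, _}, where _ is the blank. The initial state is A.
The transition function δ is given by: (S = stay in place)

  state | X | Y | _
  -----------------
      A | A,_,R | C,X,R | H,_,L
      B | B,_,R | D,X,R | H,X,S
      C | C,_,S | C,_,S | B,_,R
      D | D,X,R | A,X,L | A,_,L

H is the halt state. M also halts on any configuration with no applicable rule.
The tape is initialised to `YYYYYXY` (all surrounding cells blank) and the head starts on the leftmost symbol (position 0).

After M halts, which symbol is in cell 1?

_

state=A head=0 tape=[Y]YYYYXY_   (A,Y)→(C,X,R)
state=C head=1 tape=X[Y]YYYXY_   (C,Y)→(C,_,S)
state=C head=1 tape=X[_]YYYXY_   (C,_)→(B,_,R)
state=B head=2 tape=X_[Y]YYXY_   (B,Y)→(D,X,R)
state=D head=3 tape=X_X[Y]YXY_   (D,Y)→(A,X,L)
state=A head=2 tape=X_[X]XYXY_   (A,X)→(A,_,R)
state=A head=3 tape=X__[X]YXY_   (A,X)→(A,_,R)
state=A head=4 tape=X___[Y]XY_   (A,Y)→(C,X,R)
state=C head=5 tape=X___X[X]Y_   (C,X)→(C,_,S)
state=C head=5 tape=X___X[_]Y_   (C,_)→(B,_,R)
state=B head=6 tape=X___X_[Y]_   (B,Y)→(D,X,R)
state=D head=7 tape=X___X_X[_]   (D,_)→(A,_,L)
state=A head=6 tape=X___X_[X]_   (A,X)→(A,_,R)
state=A head=7 tape=X___X__[_]   (A,_)→(H,_,L)
state=H head=6 tape=X___X_[_]_
Cell 1 holds _ when M halts.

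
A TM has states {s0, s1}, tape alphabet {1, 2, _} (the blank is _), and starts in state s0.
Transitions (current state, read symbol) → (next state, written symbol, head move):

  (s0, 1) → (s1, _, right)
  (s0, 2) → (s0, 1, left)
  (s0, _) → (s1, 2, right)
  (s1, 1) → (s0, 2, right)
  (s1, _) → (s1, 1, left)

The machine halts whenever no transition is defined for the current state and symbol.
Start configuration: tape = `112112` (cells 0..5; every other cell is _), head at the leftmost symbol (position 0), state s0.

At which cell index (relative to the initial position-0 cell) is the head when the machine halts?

5

state=s0 head=0 tape=[1]12112   (s0,1)→(s1,_,right)
state=s1 head=1 tape=_[1]2112   (s1,1)→(s0,2,right)
state=s0 head=2 tape=_2[2]112   (s0,2)→(s0,1,left)
state=s0 head=1 tape=_[2]1112   (s0,2)→(s0,1,left)
state=s0 head=0 tape=[_]11112   (s0,_)→(s1,2,right)
state=s1 head=1 tape=2[1]1112   (s1,1)→(s0,2,right)
state=s0 head=2 tape=22[1]112   (s0,1)→(s1,_,right)
state=s1 head=3 tape=22_[1]12   (s1,1)→(s0,2,right)
state=s0 head=4 tape=22_2[1]2   (s0,1)→(s1,_,right)
state=s1 head=5 tape=22_2_[2]
At halt the head is at cell 5.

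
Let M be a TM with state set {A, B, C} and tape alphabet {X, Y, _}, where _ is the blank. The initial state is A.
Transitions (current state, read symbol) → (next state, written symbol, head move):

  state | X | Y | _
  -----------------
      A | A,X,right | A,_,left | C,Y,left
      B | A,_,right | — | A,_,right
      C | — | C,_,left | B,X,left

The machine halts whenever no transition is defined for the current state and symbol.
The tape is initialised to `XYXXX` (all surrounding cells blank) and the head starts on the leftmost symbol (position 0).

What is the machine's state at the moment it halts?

C

A | [X]YXXX   read X → write X, move right, go to A
A | X[Y]XXX   read Y → write _, move left, go to A
A | [X]_XXX   read X → write X, move right, go to A
A | X[_]XXX   read _ → write Y, move left, go to C
C | [X]YXXX
No transition is defined for (C, X); M halts in state C.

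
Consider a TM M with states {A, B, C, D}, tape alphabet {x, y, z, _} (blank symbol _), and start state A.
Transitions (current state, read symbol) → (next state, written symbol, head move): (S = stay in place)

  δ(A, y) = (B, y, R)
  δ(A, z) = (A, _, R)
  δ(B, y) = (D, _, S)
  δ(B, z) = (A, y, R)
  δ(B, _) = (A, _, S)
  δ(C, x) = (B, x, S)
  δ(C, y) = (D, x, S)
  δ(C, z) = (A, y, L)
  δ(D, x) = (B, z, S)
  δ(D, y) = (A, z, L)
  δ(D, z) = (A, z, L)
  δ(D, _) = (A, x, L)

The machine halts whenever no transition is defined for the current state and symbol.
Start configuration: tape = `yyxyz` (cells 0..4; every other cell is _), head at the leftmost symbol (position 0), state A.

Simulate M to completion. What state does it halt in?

B

state=A head=0 tape=[y]yxyz   (A,y)→(B,y,R)
state=B head=1 tape=y[y]xyz   (B,y)→(D,_,S)
state=D head=1 tape=y[_]xyz   (D,_)→(A,x,L)
state=A head=0 tape=[y]xxyz   (A,y)→(B,y,R)
state=B head=1 tape=y[x]xyz
No transition is defined for (B, x); M halts in state B.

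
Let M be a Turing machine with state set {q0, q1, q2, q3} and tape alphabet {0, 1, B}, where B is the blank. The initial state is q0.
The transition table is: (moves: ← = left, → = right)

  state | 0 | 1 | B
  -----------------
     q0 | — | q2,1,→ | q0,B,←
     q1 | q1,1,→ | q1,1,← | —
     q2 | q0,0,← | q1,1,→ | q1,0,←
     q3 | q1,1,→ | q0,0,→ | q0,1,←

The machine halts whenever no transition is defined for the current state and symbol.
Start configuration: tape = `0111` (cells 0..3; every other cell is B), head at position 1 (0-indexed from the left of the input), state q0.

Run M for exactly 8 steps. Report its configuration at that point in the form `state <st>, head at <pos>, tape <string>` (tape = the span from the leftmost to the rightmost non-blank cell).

state=q0 head=1 tape=B0[1]11   (q0,1)→(q2,1,→)
state=q2 head=2 tape=B01[1]1   (q2,1)→(q1,1,→)
state=q1 head=3 tape=B011[1]   (q1,1)→(q1,1,←)
state=q1 head=2 tape=B01[1]1   (q1,1)→(q1,1,←)
state=q1 head=1 tape=B0[1]11   (q1,1)→(q1,1,←)
state=q1 head=0 tape=B[0]111   (q1,0)→(q1,1,→)
state=q1 head=1 tape=B1[1]11   (q1,1)→(q1,1,←)
state=q1 head=0 tape=B[1]111   (q1,1)→(q1,1,←)
state=q1 head=-1 tape=[B]1111
After 8 steps: state q1, head at -1, tape 1111.

state q1, head at -1, tape 1111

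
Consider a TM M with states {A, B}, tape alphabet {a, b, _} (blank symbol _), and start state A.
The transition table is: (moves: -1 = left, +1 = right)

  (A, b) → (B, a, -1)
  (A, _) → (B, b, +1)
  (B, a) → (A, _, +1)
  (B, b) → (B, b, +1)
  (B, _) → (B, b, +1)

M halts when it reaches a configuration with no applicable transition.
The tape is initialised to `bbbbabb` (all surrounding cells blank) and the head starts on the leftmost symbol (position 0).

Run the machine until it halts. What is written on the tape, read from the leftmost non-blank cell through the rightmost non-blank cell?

state=A head=0 tape=_[b]bbbabb   (A,b)→(B,a,-1)
state=B head=-1 tape=[_]abbbabb   (B,_)→(B,b,+1)
state=B head=0 tape=b[a]bbbabb   (B,a)→(A,_,+1)
state=A head=1 tape=b_[b]bbabb   (A,b)→(B,a,-1)
state=B head=0 tape=b[_]abbabb   (B,_)→(B,b,+1)
state=B head=1 tape=bb[a]bbabb   (B,a)→(A,_,+1)
state=A head=2 tape=bb_[b]babb   (A,b)→(B,a,-1)
state=B head=1 tape=bb[_]ababb   (B,_)→(B,b,+1)
state=B head=2 tape=bbb[a]babb   (B,a)→(A,_,+1)
state=A head=3 tape=bbb_[b]abb   (A,b)→(B,a,-1)
state=B head=2 tape=bbb[_]aabb   (B,_)→(B,b,+1)
state=B head=3 tape=bbbb[a]abb   (B,a)→(A,_,+1)
state=A head=4 tape=bbbb_[a]bb
The non-blank tape span at halt is bbbb_abb.

bbbb_abb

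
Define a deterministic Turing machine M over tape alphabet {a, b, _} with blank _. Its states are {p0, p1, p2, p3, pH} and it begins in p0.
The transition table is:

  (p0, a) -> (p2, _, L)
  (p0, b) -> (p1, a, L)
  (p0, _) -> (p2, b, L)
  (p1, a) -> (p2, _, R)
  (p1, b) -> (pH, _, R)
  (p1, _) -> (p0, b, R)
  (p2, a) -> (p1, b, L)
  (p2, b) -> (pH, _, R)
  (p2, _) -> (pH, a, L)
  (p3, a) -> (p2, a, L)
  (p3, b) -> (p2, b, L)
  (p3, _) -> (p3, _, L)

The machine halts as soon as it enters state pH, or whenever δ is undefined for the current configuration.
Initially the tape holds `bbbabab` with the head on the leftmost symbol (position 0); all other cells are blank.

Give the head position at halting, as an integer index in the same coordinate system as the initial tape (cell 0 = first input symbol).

0

p0 | _[b]bbabab   read b → write a, move L, go to p1
p1 | [_]abbabab   read _ → write b, move R, go to p0
p0 | b[a]bbabab   read a → write _, move L, go to p2
p2 | [b]_bbabab   read b → write _, move R, go to pH
pH | _[_]bbabab
At halt the head is at cell 0.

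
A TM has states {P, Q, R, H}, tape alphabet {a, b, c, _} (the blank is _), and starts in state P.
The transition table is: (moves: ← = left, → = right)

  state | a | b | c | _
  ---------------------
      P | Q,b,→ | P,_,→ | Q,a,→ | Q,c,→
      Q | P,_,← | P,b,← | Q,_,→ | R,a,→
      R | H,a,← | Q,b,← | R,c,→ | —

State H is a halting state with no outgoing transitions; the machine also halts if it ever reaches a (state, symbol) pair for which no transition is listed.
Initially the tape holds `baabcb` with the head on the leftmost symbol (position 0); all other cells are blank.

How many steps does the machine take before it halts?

20

state=P head=0 tape=[b]aabcb___   (P,b)→(P,_,→)
state=P head=1 tape=_[a]abcb___   (P,a)→(Q,b,→)
state=Q head=2 tape=_b[a]bcb___   (Q,a)→(P,_,←)
state=P head=1 tape=_[b]_bcb___   (P,b)→(P,_,→)
state=P head=2 tape=__[_]bcb___   (P,_)→(Q,c,→)
state=Q head=3 tape=__c[b]cb___   (Q,b)→(P,b,←)
state=P head=2 tape=__[c]bcb___   (P,c)→(Q,a,→)
state=Q head=3 tape=__a[b]cb___   (Q,b)→(P,b,←)
state=P head=2 tape=__[a]bcb___   (P,a)→(Q,b,→)
state=Q head=3 tape=__b[b]cb___   (Q,b)→(P,b,←)
state=P head=2 tape=__[b]bcb___   (P,b)→(P,_,→)
state=P head=3 tape=___[b]cb___   (P,b)→(P,_,→)
state=P head=4 tape=____[c]b___   (P,c)→(Q,a,→)
state=Q head=5 tape=____a[b]___   (Q,b)→(P,b,←)
state=P head=4 tape=____[a]b___   (P,a)→(Q,b,→)
state=Q head=5 tape=____b[b]___   (Q,b)→(P,b,←)
state=P head=4 tape=____[b]b___   (P,b)→(P,_,→)
state=P head=5 tape=_____[b]___   (P,b)→(P,_,→)
state=P head=6 tape=______[_]__   (P,_)→(Q,c,→)
state=Q head=7 tape=______c[_]_   (Q,_)→(R,a,→)
state=R head=8 tape=______ca[_]
M halts after 20 transitions.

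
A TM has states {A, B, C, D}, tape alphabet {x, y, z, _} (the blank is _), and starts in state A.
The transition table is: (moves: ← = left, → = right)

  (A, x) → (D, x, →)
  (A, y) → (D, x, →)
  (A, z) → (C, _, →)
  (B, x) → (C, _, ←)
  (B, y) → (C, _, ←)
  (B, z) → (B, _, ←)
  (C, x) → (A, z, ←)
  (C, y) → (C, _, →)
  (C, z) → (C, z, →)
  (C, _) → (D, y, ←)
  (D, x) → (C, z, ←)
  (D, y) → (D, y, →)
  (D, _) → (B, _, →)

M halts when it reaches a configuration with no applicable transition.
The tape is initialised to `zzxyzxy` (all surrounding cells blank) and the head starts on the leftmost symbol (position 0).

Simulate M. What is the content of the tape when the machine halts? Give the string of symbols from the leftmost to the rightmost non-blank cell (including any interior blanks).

A | [z]zxyzxy_   read z → write _, move →, go to C
C | _[z]xyzxy_   read z → write z, move →, go to C
C | _z[x]yzxy_   read x → write z, move ←, go to A
A | _[z]zyzxy_   read z → write _, move →, go to C
C | __[z]yzxy_   read z → write z, move →, go to C
C | __z[y]zxy_   read y → write _, move →, go to C
C | __z_[z]xy_   read z → write z, move →, go to C
C | __z_z[x]y_   read x → write z, move ←, go to A
A | __z_[z]zy_   read z → write _, move →, go to C
C | __z__[z]y_   read z → write z, move →, go to C
C | __z__z[y]_   read y → write _, move →, go to C
C | __z__z_[_]   read _ → write y, move ←, go to D
D | __z__z[_]y   read _ → write _, move →, go to B
B | __z__z_[y]   read y → write _, move ←, go to C
C | __z__z[_]_   read _ → write y, move ←, go to D
D | __z__[z]y_
The non-blank tape span at halt is z__zy.

z__zy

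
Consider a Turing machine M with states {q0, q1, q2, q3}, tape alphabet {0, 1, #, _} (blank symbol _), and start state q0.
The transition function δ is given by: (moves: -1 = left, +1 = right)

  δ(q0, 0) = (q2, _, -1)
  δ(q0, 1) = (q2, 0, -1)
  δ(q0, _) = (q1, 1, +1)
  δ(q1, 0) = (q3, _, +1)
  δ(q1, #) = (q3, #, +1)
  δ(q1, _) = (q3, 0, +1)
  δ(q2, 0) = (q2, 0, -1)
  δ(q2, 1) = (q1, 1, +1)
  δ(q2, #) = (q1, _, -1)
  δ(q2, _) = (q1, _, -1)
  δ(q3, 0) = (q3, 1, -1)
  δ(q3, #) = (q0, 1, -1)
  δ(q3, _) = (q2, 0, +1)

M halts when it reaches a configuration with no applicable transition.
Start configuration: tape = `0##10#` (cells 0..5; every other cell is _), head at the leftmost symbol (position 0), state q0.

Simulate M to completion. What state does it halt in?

q1

q0 | __[0]##10#   read 0 → write _, move -1, go to q2
q2 | _[_]_##10#   read _ → write _, move -1, go to q1
q1 | [_]__##10#   read _ → write 0, move +1, go to q3
q3 | 0[_]_##10#   read _ → write 0, move +1, go to q2
q2 | 00[_]##10#   read _ → write _, move -1, go to q1
q1 | 0[0]_##10#   read 0 → write _, move +1, go to q3
q3 | 0_[_]##10#   read _ → write 0, move +1, go to q2
q2 | 0_0[#]#10#   read # → write _, move -1, go to q1
q1 | 0_[0]_#10#   read 0 → write _, move +1, go to q3
q3 | 0__[_]#10#   read _ → write 0, move +1, go to q2
q2 | 0__0[#]10#   read # → write _, move -1, go to q1
q1 | 0__[0]_10#   read 0 → write _, move +1, go to q3
q3 | 0___[_]10#   read _ → write 0, move +1, go to q2
q2 | 0___0[1]0#   read 1 → write 1, move +1, go to q1
q1 | 0___01[0]#   read 0 → write _, move +1, go to q3
q3 | 0___01_[#]   read # → write 1, move -1, go to q0
q0 | 0___01[_]1   read _ → write 1, move +1, go to q1
q1 | 0___011[1]
No transition is defined for (q1, 1); M halts in state q1.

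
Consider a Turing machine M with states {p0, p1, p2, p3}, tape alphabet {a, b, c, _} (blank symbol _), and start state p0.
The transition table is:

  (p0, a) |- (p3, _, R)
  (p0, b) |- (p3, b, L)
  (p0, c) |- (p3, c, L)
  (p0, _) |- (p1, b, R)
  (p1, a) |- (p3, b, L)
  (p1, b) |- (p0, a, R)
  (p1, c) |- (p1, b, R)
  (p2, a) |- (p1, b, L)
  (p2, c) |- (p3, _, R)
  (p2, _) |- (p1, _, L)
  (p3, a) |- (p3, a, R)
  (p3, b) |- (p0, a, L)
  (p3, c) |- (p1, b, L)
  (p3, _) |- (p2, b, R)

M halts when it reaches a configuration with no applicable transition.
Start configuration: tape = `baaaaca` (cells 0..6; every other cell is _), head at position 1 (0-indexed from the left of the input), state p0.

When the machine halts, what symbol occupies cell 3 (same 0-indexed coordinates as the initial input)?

state=p0 head=1 tape=b[a]aaaca___   (p0,a)→(p3,_,R)
state=p3 head=2 tape=b_[a]aaca___   (p3,a)→(p3,a,R)
state=p3 head=3 tape=b_a[a]aca___   (p3,a)→(p3,a,R)
state=p3 head=4 tape=b_aa[a]ca___   (p3,a)→(p3,a,R)
state=p3 head=5 tape=b_aaa[c]a___   (p3,c)→(p1,b,L)
state=p1 head=4 tape=b_aa[a]ba___   (p1,a)→(p3,b,L)
state=p3 head=3 tape=b_a[a]bba___   (p3,a)→(p3,a,R)
state=p3 head=4 tape=b_aa[b]ba___   (p3,b)→(p0,a,L)
state=p0 head=3 tape=b_a[a]aba___   (p0,a)→(p3,_,R)
state=p3 head=4 tape=b_a_[a]ba___   (p3,a)→(p3,a,R)
state=p3 head=5 tape=b_a_a[b]a___   (p3,b)→(p0,a,L)
state=p0 head=4 tape=b_a_[a]aa___   (p0,a)→(p3,_,R)
state=p3 head=5 tape=b_a__[a]a___   (p3,a)→(p3,a,R)
state=p3 head=6 tape=b_a__a[a]___   (p3,a)→(p3,a,R)
state=p3 head=7 tape=b_a__aa[_]__   (p3,_)→(p2,b,R)
state=p2 head=8 tape=b_a__aab[_]_   (p2,_)→(p1,_,L)
state=p1 head=7 tape=b_a__aa[b]__   (p1,b)→(p0,a,R)
state=p0 head=8 tape=b_a__aaa[_]_   (p0,_)→(p1,b,R)
state=p1 head=9 tape=b_a__aaab[_]
Cell 3 holds _ when M halts.

_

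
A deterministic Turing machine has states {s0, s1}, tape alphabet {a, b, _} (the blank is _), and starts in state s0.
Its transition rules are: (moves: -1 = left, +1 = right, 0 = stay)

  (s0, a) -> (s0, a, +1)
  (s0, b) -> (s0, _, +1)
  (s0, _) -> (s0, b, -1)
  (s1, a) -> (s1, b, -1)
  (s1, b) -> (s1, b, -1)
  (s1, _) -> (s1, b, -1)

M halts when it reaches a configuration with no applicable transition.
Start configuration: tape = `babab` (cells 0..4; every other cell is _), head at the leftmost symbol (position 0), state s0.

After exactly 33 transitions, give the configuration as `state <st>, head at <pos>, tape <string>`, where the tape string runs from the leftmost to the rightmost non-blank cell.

state s0, head at 5, tape a_a_bbbb

state=s0 head=0 tape=[b]abab____   (s0,b)→(s0,_,+1)
state=s0 head=1 tape=_[a]bab____   (s0,a)→(s0,a,+1)
state=s0 head=2 tape=_a[b]ab____   (s0,b)→(s0,_,+1)
state=s0 head=3 tape=_a_[a]b____   (s0,a)→(s0,a,+1)
state=s0 head=4 tape=_a_a[b]____   (s0,b)→(s0,_,+1)
state=s0 head=5 tape=_a_a_[_]___   (s0,_)→(s0,b,-1)
state=s0 head=4 tape=_a_a[_]b___   (s0,_)→(s0,b,-1)
state=s0 head=3 tape=_a_[a]bb___   (s0,a)→(s0,a,+1)
state=s0 head=4 tape=_a_a[b]b___   (s0,b)→(s0,_,+1)
state=s0 head=5 tape=_a_a_[b]___   (s0,b)→(s0,_,+1)
state=s0 head=6 tape=_a_a__[_]__   (s0,_)→(s0,b,-1)
state=s0 head=5 tape=_a_a_[_]b__   (s0,_)→(s0,b,-1)
state=s0 head=4 tape=_a_a[_]bb__   (s0,_)→(s0,b,-1)
state=s0 head=3 tape=_a_[a]bbb__   (s0,a)→(s0,a,+1)
state=s0 head=4 tape=_a_a[b]bb__   (s0,b)→(s0,_,+1)
state=s0 head=5 tape=_a_a_[b]b__   (s0,b)→(s0,_,+1)
state=s0 head=6 tape=_a_a__[b]__   (s0,b)→(s0,_,+1)
state=s0 head=7 tape=_a_a___[_]_   (s0,_)→(s0,b,-1)
state=s0 head=6 tape=_a_a__[_]b_   (s0,_)→(s0,b,-1)
state=s0 head=5 tape=_a_a_[_]bb_   (s0,_)→(s0,b,-1)
state=s0 head=4 tape=_a_a[_]bbb_   (s0,_)→(s0,b,-1)
state=s0 head=3 tape=_a_[a]bbbb_   (s0,a)→(s0,a,+1)
state=s0 head=4 tape=_a_a[b]bbb_   (s0,b)→(s0,_,+1)
state=s0 head=5 tape=_a_a_[b]bb_   (s0,b)→(s0,_,+1)
state=s0 head=6 tape=_a_a__[b]b_   (s0,b)→(s0,_,+1)
state=s0 head=7 tape=_a_a___[b]_   (s0,b)→(s0,_,+1)
state=s0 head=8 tape=_a_a____[_]   (s0,_)→(s0,b,-1)
state=s0 head=7 tape=_a_a___[_]b   (s0,_)→(s0,b,-1)
state=s0 head=6 tape=_a_a__[_]bb   (s0,_)→(s0,b,-1)
state=s0 head=5 tape=_a_a_[_]bbb   (s0,_)→(s0,b,-1)
state=s0 head=4 tape=_a_a[_]bbbb   (s0,_)→(s0,b,-1)
state=s0 head=3 tape=_a_[a]bbbbb   (s0,a)→(s0,a,+1)
state=s0 head=4 tape=_a_a[b]bbbb   (s0,b)→(s0,_,+1)
state=s0 head=5 tape=_a_a_[b]bbb
After 33 steps: state s0, head at 5, tape a_a_bbbb.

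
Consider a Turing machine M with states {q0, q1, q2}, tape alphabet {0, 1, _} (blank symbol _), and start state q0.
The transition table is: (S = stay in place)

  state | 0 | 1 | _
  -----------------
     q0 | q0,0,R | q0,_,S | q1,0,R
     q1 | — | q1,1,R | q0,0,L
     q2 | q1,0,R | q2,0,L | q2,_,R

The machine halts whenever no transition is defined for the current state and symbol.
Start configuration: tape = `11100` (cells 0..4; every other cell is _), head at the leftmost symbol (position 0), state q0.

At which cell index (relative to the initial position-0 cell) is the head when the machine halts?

3

state=q0 head=0 tape=[1]1100   (q0,1)→(q0,_,S)
state=q0 head=0 tape=[_]1100   (q0,_)→(q1,0,R)
state=q1 head=1 tape=0[1]100   (q1,1)→(q1,1,R)
state=q1 head=2 tape=01[1]00   (q1,1)→(q1,1,R)
state=q1 head=3 tape=011[0]0
At halt the head is at cell 3.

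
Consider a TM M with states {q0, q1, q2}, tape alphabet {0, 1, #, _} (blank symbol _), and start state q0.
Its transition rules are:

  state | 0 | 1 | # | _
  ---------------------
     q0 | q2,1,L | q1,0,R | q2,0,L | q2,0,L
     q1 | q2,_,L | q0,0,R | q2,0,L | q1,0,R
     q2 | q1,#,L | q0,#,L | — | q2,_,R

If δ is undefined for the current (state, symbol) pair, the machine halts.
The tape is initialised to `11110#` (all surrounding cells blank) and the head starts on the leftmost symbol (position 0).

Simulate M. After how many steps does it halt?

11

q0 | _[1]1110#   read 1 → write 0, move R, go to q1
q1 | _0[1]110#   read 1 → write 0, move R, go to q0
q0 | _00[1]10#   read 1 → write 0, move R, go to q1
q1 | _000[1]0#   read 1 → write 0, move R, go to q0
q0 | _0000[0]#   read 0 → write 1, move L, go to q2
q2 | _000[0]1#   read 0 → write #, move L, go to q1
q1 | _00[0]#1#   read 0 → write _, move L, go to q2
q2 | _0[0]_#1#   read 0 → write #, move L, go to q1
q1 | _[0]#_#1#   read 0 → write _, move L, go to q2
q2 | [_]_#_#1#   read _ → write _, move R, go to q2
q2 | _[_]#_#1#   read _ → write _, move R, go to q2
q2 | __[#]_#1#
M halts after 11 transitions.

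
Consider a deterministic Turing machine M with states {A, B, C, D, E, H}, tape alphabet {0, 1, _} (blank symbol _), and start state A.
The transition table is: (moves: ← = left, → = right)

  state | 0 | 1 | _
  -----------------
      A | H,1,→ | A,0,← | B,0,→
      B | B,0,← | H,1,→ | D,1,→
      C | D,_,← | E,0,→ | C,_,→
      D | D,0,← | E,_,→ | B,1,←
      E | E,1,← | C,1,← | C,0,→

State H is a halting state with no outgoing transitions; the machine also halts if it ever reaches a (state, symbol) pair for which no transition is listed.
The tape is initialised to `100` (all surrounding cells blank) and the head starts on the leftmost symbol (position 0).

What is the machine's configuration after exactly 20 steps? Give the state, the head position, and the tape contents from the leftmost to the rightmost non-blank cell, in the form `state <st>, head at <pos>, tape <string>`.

state=A head=0 tape=_____[1]00   (A,1)→(A,0,←)
state=A head=-1 tape=____[_]000   (A,_)→(B,0,→)
state=B head=0 tape=____0[0]00   (B,0)→(B,0,←)
state=B head=-1 tape=____[0]000   (B,0)→(B,0,←)
state=B head=-2 tape=___[_]0000   (B,_)→(D,1,→)
state=D head=-1 tape=___1[0]000   (D,0)→(D,0,←)
state=D head=-2 tape=___[1]0000   (D,1)→(E,_,→)
state=E head=-1 tape=____[0]000   (E,0)→(E,1,←)
state=E head=-2 tape=___[_]1000   (E,_)→(C,0,→)
state=C head=-1 tape=___0[1]000   (C,1)→(E,0,→)
state=E head=0 tape=___00[0]00   (E,0)→(E,1,←)
state=E head=-1 tape=___0[0]100   (E,0)→(E,1,←)
state=E head=-2 tape=___[0]1100   (E,0)→(E,1,←)
state=E head=-3 tape=__[_]11100   (E,_)→(C,0,→)
state=C head=-2 tape=__0[1]1100   (C,1)→(E,0,→)
state=E head=-1 tape=__00[1]100   (E,1)→(C,1,←)
state=C head=-2 tape=__0[0]1100   (C,0)→(D,_,←)
state=D head=-3 tape=__[0]_1100   (D,0)→(D,0,←)
state=D head=-4 tape=_[_]0_1100   (D,_)→(B,1,←)
state=B head=-5 tape=[_]10_1100   (B,_)→(D,1,→)
state=D head=-4 tape=1[1]0_1100
After 20 steps: state D, head at -4, tape 110_1100.

state D, head at -4, tape 110_1100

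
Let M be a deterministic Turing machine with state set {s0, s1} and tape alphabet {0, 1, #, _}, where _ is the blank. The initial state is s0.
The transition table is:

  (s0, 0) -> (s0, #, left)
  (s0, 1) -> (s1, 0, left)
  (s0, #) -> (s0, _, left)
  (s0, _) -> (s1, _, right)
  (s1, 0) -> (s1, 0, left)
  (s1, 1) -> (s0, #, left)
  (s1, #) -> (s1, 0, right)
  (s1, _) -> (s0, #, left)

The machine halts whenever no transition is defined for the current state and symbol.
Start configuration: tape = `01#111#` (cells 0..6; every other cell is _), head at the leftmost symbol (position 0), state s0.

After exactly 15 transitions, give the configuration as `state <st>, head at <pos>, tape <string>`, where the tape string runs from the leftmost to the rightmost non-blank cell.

s0 | _[0]1#111#   read 0 → write #, move left, go to s0
s0 | [_]#1#111#   read _ → write _, move right, go to s1
s1 | _[#]1#111#   read # → write 0, move right, go to s1
s1 | _0[1]#111#   read 1 → write #, move left, go to s0
s0 | _[0]##111#   read 0 → write #, move left, go to s0
s0 | [_]###111#   read _ → write _, move right, go to s1
s1 | _[#]##111#   read # → write 0, move right, go to s1
s1 | _0[#]#111#   read # → write 0, move right, go to s1
s1 | _00[#]111#   read # → write 0, move right, go to s1
s1 | _000[1]11#   read 1 → write #, move left, go to s0
s0 | _00[0]#11#   read 0 → write #, move left, go to s0
s0 | _0[0]##11#   read 0 → write #, move left, go to s0
s0 | _[0]###11#   read 0 → write #, move left, go to s0
s0 | [_]####11#   read _ → write _, move right, go to s1
s1 | _[#]###11#   read # → write 0, move right, go to s1
s1 | _0[#]##11#
After 15 steps: state s1, head at 1, tape 0###11#.

state s1, head at 1, tape 0###11#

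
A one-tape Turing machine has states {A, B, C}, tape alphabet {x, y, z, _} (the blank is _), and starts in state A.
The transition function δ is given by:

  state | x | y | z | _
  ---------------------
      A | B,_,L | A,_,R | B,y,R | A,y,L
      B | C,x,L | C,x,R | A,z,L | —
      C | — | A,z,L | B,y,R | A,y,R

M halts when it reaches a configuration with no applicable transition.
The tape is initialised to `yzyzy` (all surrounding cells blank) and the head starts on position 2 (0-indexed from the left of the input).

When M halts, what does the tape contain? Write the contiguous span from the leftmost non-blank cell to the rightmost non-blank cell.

yz__yyyyyy

state=A head=2 tape=yz[y]zy_____   (A,y)→(A,_,R)
state=A head=3 tape=yz_[z]y_____   (A,z)→(B,y,R)
state=B head=4 tape=yz_y[y]_____   (B,y)→(C,x,R)
state=C head=5 tape=yz_yx[_]____   (C,_)→(A,y,R)
state=A head=6 tape=yz_yxy[_]___   (A,_)→(A,y,L)
state=A head=5 tape=yz_yx[y]y___   (A,y)→(A,_,R)
state=A head=6 tape=yz_yx_[y]___   (A,y)→(A,_,R)
state=A head=7 tape=yz_yx__[_]__   (A,_)→(A,y,L)
state=A head=6 tape=yz_yx_[_]y__   (A,_)→(A,y,L)
state=A head=5 tape=yz_yx[_]yy__   (A,_)→(A,y,L)
state=A head=4 tape=yz_y[x]yyy__   (A,x)→(B,_,L)
state=B head=3 tape=yz_[y]_yyy__   (B,y)→(C,x,R)
state=C head=4 tape=yz_x[_]yyy__   (C,_)→(A,y,R)
state=A head=5 tape=yz_xy[y]yy__   (A,y)→(A,_,R)
state=A head=6 tape=yz_xy_[y]y__   (A,y)→(A,_,R)
state=A head=7 tape=yz_xy__[y]__   (A,y)→(A,_,R)
state=A head=8 tape=yz_xy___[_]_   (A,_)→(A,y,L)
state=A head=7 tape=yz_xy__[_]y_   (A,_)→(A,y,L)
state=A head=6 tape=yz_xy_[_]yy_   (A,_)→(A,y,L)
state=A head=5 tape=yz_xy[_]yyy_   (A,_)→(A,y,L)
state=A head=4 tape=yz_x[y]yyyy_   (A,y)→(A,_,R)
state=A head=5 tape=yz_x_[y]yyy_   (A,y)→(A,_,R)
state=A head=6 tape=yz_x__[y]yy_   (A,y)→(A,_,R)
state=A head=7 tape=yz_x___[y]y_   (A,y)→(A,_,R)
state=A head=8 tape=yz_x____[y]_   (A,y)→(A,_,R)
state=A head=9 tape=yz_x_____[_]   (A,_)→(A,y,L)
state=A head=8 tape=yz_x____[_]y   (A,_)→(A,y,L)
state=A head=7 tape=yz_x___[_]yy   (A,_)→(A,y,L)
state=A head=6 tape=yz_x__[_]yyy   (A,_)→(A,y,L)
state=A head=5 tape=yz_x_[_]yyyy   (A,_)→(A,y,L)
state=A head=4 tape=yz_x[_]yyyyy   (A,_)→(A,y,L)
state=A head=3 tape=yz_[x]yyyyyy   (A,x)→(B,_,L)
state=B head=2 tape=yz[_]_yyyyyy
The non-blank tape span at halt is yz__yyyyyy.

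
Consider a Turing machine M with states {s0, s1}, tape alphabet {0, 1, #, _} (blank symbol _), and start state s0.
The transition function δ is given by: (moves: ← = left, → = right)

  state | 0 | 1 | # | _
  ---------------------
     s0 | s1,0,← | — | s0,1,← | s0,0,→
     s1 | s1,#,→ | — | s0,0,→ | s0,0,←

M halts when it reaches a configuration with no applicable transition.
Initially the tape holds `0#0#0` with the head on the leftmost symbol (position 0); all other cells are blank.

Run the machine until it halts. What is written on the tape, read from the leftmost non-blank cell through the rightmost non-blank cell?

s0 | ___[0]#0#0_   read 0 → write 0, move ←, go to s1
s1 | __[_]0#0#0_   read _ → write 0, move ←, go to s0
s0 | _[_]00#0#0_   read _ → write 0, move →, go to s0
s0 | _0[0]0#0#0_   read 0 → write 0, move ←, go to s1
s1 | _[0]00#0#0_   read 0 → write #, move →, go to s1
s1 | _#[0]0#0#0_   read 0 → write #, move →, go to s1
s1 | _##[0]#0#0_   read 0 → write #, move →, go to s1
s1 | _###[#]0#0_   read # → write 0, move →, go to s0
s0 | _###0[0]#0_   read 0 → write 0, move ←, go to s1
s1 | _###[0]0#0_   read 0 → write #, move →, go to s1
s1 | _####[0]#0_   read 0 → write #, move →, go to s1
s1 | _#####[#]0_   read # → write 0, move →, go to s0
s0 | _#####0[0]_   read 0 → write 0, move ←, go to s1
s1 | _#####[0]0_   read 0 → write #, move →, go to s1
s1 | _######[0]_   read 0 → write #, move →, go to s1
s1 | _#######[_]   read _ → write 0, move ←, go to s0
s0 | _######[#]0   read # → write 1, move ←, go to s0
s0 | _#####[#]10   read # → write 1, move ←, go to s0
s0 | _####[#]110   read # → write 1, move ←, go to s0
s0 | _###[#]1110   read # → write 1, move ←, go to s0
s0 | _##[#]11110   read # → write 1, move ←, go to s0
s0 | _#[#]111110   read # → write 1, move ←, go to s0
s0 | _[#]1111110   read # → write 1, move ←, go to s0
s0 | [_]11111110   read _ → write 0, move →, go to s0
s0 | 0[1]1111110
The non-blank tape span at halt is 011111110.

011111110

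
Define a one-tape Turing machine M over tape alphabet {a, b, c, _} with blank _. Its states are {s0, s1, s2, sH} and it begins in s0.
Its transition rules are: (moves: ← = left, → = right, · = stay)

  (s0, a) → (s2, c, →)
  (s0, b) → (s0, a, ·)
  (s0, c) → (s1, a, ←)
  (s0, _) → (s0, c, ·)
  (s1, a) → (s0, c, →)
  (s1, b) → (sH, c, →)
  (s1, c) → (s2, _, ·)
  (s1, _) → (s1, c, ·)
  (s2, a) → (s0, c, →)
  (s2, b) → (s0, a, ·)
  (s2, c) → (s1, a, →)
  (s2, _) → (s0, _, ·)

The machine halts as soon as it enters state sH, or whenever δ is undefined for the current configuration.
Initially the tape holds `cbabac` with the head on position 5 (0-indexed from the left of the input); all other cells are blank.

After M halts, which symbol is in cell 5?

a

state=s0 head=5 tape=cbaba[c]_   (s0,c)→(s1,a,←)
state=s1 head=4 tape=cbab[a]a_   (s1,a)→(s0,c,→)
state=s0 head=5 tape=cbabc[a]_   (s0,a)→(s2,c,→)
state=s2 head=6 tape=cbabcc[_]   (s2,_)→(s0,_,·)
state=s0 head=6 tape=cbabcc[_]   (s0,_)→(s0,c,·)
state=s0 head=6 tape=cbabcc[c]   (s0,c)→(s1,a,←)
state=s1 head=5 tape=cbabc[c]a   (s1,c)→(s2,_,·)
state=s2 head=5 tape=cbabc[_]a   (s2,_)→(s0,_,·)
state=s0 head=5 tape=cbabc[_]a   (s0,_)→(s0,c,·)
state=s0 head=5 tape=cbabc[c]a   (s0,c)→(s1,a,←)
state=s1 head=4 tape=cbab[c]aa   (s1,c)→(s2,_,·)
state=s2 head=4 tape=cbab[_]aa   (s2,_)→(s0,_,·)
state=s0 head=4 tape=cbab[_]aa   (s0,_)→(s0,c,·)
state=s0 head=4 tape=cbab[c]aa   (s0,c)→(s1,a,←)
state=s1 head=3 tape=cba[b]aaa   (s1,b)→(sH,c,→)
state=sH head=4 tape=cbac[a]aa
Cell 5 holds a when M halts.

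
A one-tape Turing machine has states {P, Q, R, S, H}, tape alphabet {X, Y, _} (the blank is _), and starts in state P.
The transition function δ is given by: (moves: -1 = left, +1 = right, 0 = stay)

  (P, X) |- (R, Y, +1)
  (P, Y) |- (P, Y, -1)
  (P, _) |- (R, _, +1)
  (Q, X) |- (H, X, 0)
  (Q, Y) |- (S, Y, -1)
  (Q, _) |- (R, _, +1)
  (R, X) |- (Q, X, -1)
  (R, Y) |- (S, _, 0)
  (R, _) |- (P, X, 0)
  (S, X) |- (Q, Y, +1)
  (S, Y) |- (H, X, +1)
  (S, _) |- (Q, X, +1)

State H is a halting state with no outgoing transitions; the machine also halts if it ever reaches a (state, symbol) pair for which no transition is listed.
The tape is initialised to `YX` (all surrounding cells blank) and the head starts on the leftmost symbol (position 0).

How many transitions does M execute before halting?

5

state=P head=0 tape=_[Y]X   (P,Y)→(P,Y,-1)
state=P head=-1 tape=[_]YX   (P,_)→(R,_,+1)
state=R head=0 tape=_[Y]X   (R,Y)→(S,_,0)
state=S head=0 tape=_[_]X   (S,_)→(Q,X,+1)
state=Q head=1 tape=_X[X]   (Q,X)→(H,X,0)
state=H head=1 tape=_X[X]
M halts after 5 transitions.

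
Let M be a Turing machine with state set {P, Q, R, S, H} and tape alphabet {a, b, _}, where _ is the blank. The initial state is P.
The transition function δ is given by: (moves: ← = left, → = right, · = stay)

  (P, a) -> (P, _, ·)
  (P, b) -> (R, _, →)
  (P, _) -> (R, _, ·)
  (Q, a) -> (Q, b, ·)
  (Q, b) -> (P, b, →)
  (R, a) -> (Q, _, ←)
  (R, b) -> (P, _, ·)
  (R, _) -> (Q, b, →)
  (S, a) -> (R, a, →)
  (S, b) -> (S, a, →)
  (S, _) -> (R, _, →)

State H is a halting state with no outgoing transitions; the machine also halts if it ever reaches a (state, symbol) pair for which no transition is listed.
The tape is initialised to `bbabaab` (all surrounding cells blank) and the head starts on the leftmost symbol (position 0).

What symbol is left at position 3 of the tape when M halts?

_

P | [b]babaab   read b → write _, move →, go to R
R | _[b]abaab   read b → write _, move ·, go to P
P | _[_]abaab   read _ → write _, move ·, go to R
R | _[_]abaab   read _ → write b, move →, go to Q
Q | _b[a]baab   read a → write b, move ·, go to Q
Q | _b[b]baab   read b → write b, move →, go to P
P | _bb[b]aab   read b → write _, move →, go to R
R | _bb_[a]ab   read a → write _, move ←, go to Q
Q | _bb[_]_ab
Cell 3 holds _ when M halts.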